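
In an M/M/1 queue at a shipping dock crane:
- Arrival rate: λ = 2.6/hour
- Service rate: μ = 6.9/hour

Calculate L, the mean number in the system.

ρ = λ/μ = 2.6/6.9 = 0.3768
For M/M/1: L = λ/(μ-λ)
L = 2.6/(6.9-2.6) = 2.6/4.30
L = 0.6047 containers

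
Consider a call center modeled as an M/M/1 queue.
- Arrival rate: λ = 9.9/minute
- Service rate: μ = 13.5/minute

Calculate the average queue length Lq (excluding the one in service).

ρ = λ/μ = 9.9/13.5 = 0.7333
For M/M/1: Lq = λ²/(μ(μ-λ))
Lq = 98.01/(13.5 × 3.60)
Lq = 2.0167 calls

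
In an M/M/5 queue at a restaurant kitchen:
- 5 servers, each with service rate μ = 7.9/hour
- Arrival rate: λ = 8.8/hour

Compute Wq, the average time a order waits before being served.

Traffic intensity: ρ = λ/(cμ) = 8.8/(5×7.9) = 0.2228
Since ρ = 0.2228 < 1, system is stable.
Offered load a = λ/μ = cρ = 8.8/7.9 = 1.1139
P₀ = [ Σₙ₌₀^4 aⁿ/n! + a^5/(5!(1-ρ)) ]⁻¹
Σ = a^0/0! + a^1/1! + a^2/2! + a^3/3! + a^4/4! = 1.000000 + 1.113924 + 0.6204134 + 0.2303645 + 0.06415213 = 3.0289
a^5/(5!(1-ρ)) = 1.7151/(120 × 0.7772) = 0.01839
P₀ = 1/(3.0289 + 0.01839) = 0.3282
Lq = P₀·a^5·ρ / (5!(1-ρ)²) = 0.3282 × 1.7151 × 0.2228 / (120 × 0.6041) = 0.001730
Wq = Lq/λ = 0.001730/8.8 = 0.0001966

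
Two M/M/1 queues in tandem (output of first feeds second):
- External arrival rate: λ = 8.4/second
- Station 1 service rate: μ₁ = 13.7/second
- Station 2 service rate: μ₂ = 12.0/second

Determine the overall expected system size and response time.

By Jackson's theorem, each station behaves as independent M/M/1.
Station 1: ρ₁ = 8.4/13.7 = 0.6131, L₁ = ρ₁/(1-ρ₁) = λ/(μ₁-λ) = 8.4/5.30 = 1.5849
Station 2: ρ₂ = 8.4/12.0 = 0.7000, L₂ = ρ₂/(1-ρ₂) = λ/(μ₂-λ) = 8.4/3.60 = 2.3333
Total: L = L₁ + L₂ = 1.5849 + 2.3333 = 3.9182
W = L/λ = 3.9182/8.4 = 0.4665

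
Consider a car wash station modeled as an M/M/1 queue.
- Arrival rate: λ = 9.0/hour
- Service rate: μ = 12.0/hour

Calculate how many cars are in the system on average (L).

ρ = λ/μ = 9.0/12.0 = 0.7500
For M/M/1: L = λ/(μ-λ)
L = 9.0/(12.0-9.0) = 9.0/3.00
L = 3.0000 cars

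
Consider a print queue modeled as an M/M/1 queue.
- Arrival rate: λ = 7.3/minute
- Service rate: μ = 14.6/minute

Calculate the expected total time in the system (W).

First, compute utilization: ρ = λ/μ = 7.3/14.6 = 0.5000
For M/M/1: W = 1/(μ-λ)
W = 1/(14.6-7.3) = 1/7.30
W = 0.1370 minutes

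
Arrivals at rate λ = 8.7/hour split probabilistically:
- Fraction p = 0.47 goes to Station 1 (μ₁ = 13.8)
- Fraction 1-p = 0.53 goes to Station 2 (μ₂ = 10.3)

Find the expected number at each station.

Effective rates: λ₁ = 8.7×0.47 = 4.089, λ₂ = 8.7×0.53 = 4.611
Station 1: ρ₁ = 4.089/13.8 = 0.2963, L₁ = ρ₁/(1-ρ₁) = 0.2963/(1-0.2963) = 0.4211
Station 2: ρ₂ = 4.611/10.3 = 0.44767, L₂ = ρ₂/(1-ρ₂) = 0.44767/(1-0.44767) = 0.8105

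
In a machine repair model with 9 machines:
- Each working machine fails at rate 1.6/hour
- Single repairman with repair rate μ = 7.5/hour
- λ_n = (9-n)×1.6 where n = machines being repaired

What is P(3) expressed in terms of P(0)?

P(3)/P(0) = ∏_{i=0}^{3-1} λ_i/μ_{i+1}
= (9-0)×1.6/7.5 × (9-1)×1.6/7.5 × (9-2)×1.6/7.5
= 4.8934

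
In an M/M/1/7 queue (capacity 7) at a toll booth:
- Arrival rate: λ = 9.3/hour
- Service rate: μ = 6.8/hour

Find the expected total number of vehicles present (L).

ρ = λ/μ = 9.3/6.8 = 1.36765
P₀ = (1-ρ)/(1-ρ^(K+1)) = (1-1.36765)/(1-1.36765^8) = -0.3677/-11.2405 = 0.03271
P_K = P₀×ρ^K = 0.032708 × 1.36765^7 = 0.032708 × 8.9500 = 0.2927
L = ρ[1 - (K+1)ρ^K + Kρ^(K+1)] / [(1-ρ)(1-ρ^(K+1))]
L = 1.36765 × (1 - 8×8.95004 + 7×12.2405) / ((1 - 1.36765) × (1 - 12.2405)) = 4.9917 vehicles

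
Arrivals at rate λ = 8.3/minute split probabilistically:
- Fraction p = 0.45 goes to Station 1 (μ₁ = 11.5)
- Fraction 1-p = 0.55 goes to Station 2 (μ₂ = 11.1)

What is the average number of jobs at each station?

Effective rates: λ₁ = 8.3×0.45 = 3.735, λ₂ = 8.3×0.55 = 4.565
Station 1: ρ₁ = 3.735/11.5 = 0.3248, L₁ = ρ₁/(1-ρ₁) = 0.3248/(1-0.3248) = 0.4810
Station 2: ρ₂ = 4.565/11.1 = 0.41126, L₂ = ρ₂/(1-ρ₂) = 0.41126/(1-0.41126) = 0.6985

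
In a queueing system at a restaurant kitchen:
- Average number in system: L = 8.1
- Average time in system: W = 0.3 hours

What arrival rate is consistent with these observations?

Little's Law: L = λW, so λ = L/W
λ = 8.1/0.3 = 27.0000 orders/hour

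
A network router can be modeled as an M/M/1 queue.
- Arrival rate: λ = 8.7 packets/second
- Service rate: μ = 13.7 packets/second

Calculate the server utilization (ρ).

Server utilization: ρ = λ/μ
ρ = 8.7/13.7 = 0.6350
The server is busy 63.50% of the time.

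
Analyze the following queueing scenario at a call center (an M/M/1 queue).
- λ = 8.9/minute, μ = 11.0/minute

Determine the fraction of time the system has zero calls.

ρ = λ/μ = 8.9/11.0 = 0.8091
P(0) = 1 - ρ = 1 - 0.8091 = 0.1909
The server is idle 19.09% of the time.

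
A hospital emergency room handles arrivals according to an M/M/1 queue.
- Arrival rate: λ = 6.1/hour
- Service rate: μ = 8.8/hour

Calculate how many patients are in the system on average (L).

ρ = λ/μ = 6.1/8.8 = 0.6932
For M/M/1: L = λ/(μ-λ)
L = 6.1/(8.8-6.1) = 6.1/2.70
L = 2.2593 patients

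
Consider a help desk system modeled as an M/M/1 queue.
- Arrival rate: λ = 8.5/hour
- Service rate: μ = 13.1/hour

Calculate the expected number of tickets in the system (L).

ρ = λ/μ = 8.5/13.1 = 0.6489
For M/M/1: L = λ/(μ-λ)
L = 8.5/(13.1-8.5) = 8.5/4.60
L = 1.8478 tickets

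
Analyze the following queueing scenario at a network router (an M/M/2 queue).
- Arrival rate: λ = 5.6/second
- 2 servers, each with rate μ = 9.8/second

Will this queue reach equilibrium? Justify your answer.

Stability requires ρ = λ/(cμ) < 1
ρ = 5.6/(2 × 9.8) = 5.6/19.60 = 0.2857
Since 0.2857 < 1, the system is STABLE.
The servers are busy 28.57% of the time.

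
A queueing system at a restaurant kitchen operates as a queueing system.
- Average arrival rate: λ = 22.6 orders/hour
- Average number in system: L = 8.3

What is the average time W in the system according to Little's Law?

Little's Law: L = λW, so W = L/λ
W = 8.3/22.6 = 0.3673 hours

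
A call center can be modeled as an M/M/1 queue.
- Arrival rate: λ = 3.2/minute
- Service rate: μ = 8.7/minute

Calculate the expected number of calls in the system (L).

ρ = λ/μ = 3.2/8.7 = 0.3678
For M/M/1: L = λ/(μ-λ)
L = 3.2/(8.7-3.2) = 3.2/5.50
L = 0.5818 calls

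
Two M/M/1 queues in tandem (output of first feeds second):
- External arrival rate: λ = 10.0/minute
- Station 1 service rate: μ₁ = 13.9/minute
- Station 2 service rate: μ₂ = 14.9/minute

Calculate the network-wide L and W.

By Jackson's theorem, each station behaves as independent M/M/1.
Station 1: ρ₁ = 10.0/13.9 = 0.7194, L₁ = ρ₁/(1-ρ₁) = λ/(μ₁-λ) = 10.0/3.90 = 2.5641
Station 2: ρ₂ = 10.0/14.9 = 0.6711, L₂ = ρ₂/(1-ρ₂) = λ/(μ₂-λ) = 10.0/4.90 = 2.0408
Total: L = L₁ + L₂ = 2.5641 + 2.0408 = 4.6049
W = L/λ = 4.6049/10.0 = 0.4605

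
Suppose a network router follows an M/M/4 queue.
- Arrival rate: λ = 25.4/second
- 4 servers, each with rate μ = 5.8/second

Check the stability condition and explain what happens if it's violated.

Stability requires ρ = λ/(cμ) < 1
ρ = 25.4/(4 × 5.8) = 25.4/23.20 = 1.0948
Since 1.0948 ≥ 1, the system is UNSTABLE.
Need c > λ/μ = 25.4/5.8 = 4.38.
Minimum servers needed: c = 5.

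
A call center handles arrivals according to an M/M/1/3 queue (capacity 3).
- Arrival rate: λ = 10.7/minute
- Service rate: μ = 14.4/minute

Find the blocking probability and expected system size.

ρ = λ/μ = 10.7/14.4 = 0.743056
P₀ = (1-ρ)/(1-ρ^(K+1)) = (1-0.743056)/(1-0.743056^4) = 0.25694/0.69515 = 0.3696
P_K = P₀×ρ^K = 0.3696 × 0.743056^3 = 0.3696 × 0.4103 = 0.1516
Blocking probability P_3 = 0.1516 (15.16%)
L = ρ[1 - (K+1)ρ^K + Kρ^(K+1)] / [(1-ρ)(1-ρ^(K+1))]
L = 0.743056 × (1 - 4×0.41027 + 3×0.30485) / ((1 - 0.743056) × (1 - 0.30485)) = 1.1377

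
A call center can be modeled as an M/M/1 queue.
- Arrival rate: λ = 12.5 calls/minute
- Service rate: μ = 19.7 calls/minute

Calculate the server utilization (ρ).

Server utilization: ρ = λ/μ
ρ = 12.5/19.7 = 0.6345
The server is busy 63.45% of the time.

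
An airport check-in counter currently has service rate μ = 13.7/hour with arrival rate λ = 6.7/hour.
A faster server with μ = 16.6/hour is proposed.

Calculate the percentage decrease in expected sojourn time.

System 1: ρ₁ = 6.7/13.7 = 0.4891, W₁ = 1/(13.7-6.7) = 0.14286
System 2: ρ₂ = 6.7/16.6 = 0.4036, W₂ = 1/(16.6-6.7) = 0.10101
Improvement: (W₁-W₂)/W₁ = (0.14286-0.10101)/0.14286 = 29.29%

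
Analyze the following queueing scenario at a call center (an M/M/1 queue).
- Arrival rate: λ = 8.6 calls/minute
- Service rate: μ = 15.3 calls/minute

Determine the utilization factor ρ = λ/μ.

Server utilization: ρ = λ/μ
ρ = 8.6/15.3 = 0.5621
The server is busy 56.21% of the time.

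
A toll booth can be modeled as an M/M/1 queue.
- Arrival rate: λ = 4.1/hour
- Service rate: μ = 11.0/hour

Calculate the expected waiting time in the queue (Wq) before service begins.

First, compute utilization: ρ = λ/μ = 4.1/11.0 = 0.3727
For M/M/1: Wq = λ/(μ(μ-λ))
Wq = 4.1/(11.0 × (11.0-4.1))
Wq = 4.1/(11.0 × 6.90)
Wq = 0.05402 hours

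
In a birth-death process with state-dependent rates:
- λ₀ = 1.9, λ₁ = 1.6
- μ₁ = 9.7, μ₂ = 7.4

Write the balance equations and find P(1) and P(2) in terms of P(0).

Balance equations:
State 0: λ₀P₀ = μ₁P₁ → P₁ = (λ₀/μ₁)P₀ = (1.9/9.7)P₀ = 0.1959P₀
State 1: P₂ = (λ₀λ₁)/(μ₁μ₂)P₀ = (1.9×1.6)/(9.7×7.4)P₀ = 0.04235P₀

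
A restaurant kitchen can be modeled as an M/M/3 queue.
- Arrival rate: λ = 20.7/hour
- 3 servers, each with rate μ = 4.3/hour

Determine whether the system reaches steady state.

Stability requires ρ = λ/(cμ) < 1
ρ = 20.7/(3 × 4.3) = 20.7/12.90 = 1.6047
Since 1.6047 ≥ 1, the system is UNSTABLE.
Need c > λ/μ = 20.7/4.3 = 4.81.
Minimum servers needed: c = 5.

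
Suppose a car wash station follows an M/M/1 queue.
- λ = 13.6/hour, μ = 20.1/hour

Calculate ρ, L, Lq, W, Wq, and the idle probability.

Step 1: ρ = λ/μ = 13.6/20.1 = 0.6766
Step 2: L = λ/(μ-λ) = 13.6/6.50 = 2.0923
Step 3: Lq = λ²/(μ(μ-λ)) = 184.96/(20.1×6.50) = 1.4157
Step 4: W = 1/(μ-λ) = 1/6.50 = 0.153846
Step 5: Wq = λ/(μ(μ-λ)) = 13.6/(20.1×6.50) = 0.1041
Step 6: P(0) = 1-ρ = 0.3234
Verify: L = λW = 13.6×0.153846 = 2.0923 ✔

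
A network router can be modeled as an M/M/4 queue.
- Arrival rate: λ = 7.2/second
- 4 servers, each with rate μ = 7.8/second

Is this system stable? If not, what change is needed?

Stability requires ρ = λ/(cμ) < 1
ρ = 7.2/(4 × 7.8) = 7.2/31.20 = 0.2308
Since 0.2308 < 1, the system is STABLE.
The servers are busy 23.08% of the time.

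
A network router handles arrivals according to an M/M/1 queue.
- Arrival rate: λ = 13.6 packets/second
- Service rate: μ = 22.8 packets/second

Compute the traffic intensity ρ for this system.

Server utilization: ρ = λ/μ
ρ = 13.6/22.8 = 0.5965
The server is busy 59.65% of the time.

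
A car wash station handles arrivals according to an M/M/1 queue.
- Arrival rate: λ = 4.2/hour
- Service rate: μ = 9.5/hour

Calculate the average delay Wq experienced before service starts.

First, compute utilization: ρ = λ/μ = 4.2/9.5 = 0.4421
For M/M/1: Wq = λ/(μ(μ-λ))
Wq = 4.2/(9.5 × (9.5-4.2))
Wq = 4.2/(9.5 × 5.30)
Wq = 0.08342 hours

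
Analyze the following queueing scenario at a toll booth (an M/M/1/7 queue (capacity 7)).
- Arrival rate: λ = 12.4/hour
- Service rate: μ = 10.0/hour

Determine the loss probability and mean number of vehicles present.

ρ = λ/μ = 12.4/10.0 = 1.2400
P₀ = (1-ρ)/(1-ρ^(K+1)) = (1-1.2400)/(1-1.2400^8) = -0.2400/-4.5895 = 0.05229
P_K = P₀×ρ^K = 0.05229 × 1.2400^7 = 0.05229 × 4.5077 = 0.2357
Blocking probability P_7 = 0.2357 (23.57%)
L = ρ[1 - (K+1)ρ^K + Kρ^(K+1)] / [(1-ρ)(1-ρ^(K+1))]
L = 1.2400 × (1 - 8×4.50767 + 7×5.58951) / ((1 - 1.2400) × (1 - 5.58951)) = 4.5764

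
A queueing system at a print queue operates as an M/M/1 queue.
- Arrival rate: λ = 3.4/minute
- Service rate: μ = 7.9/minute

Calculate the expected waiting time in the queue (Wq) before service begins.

First, compute utilization: ρ = λ/μ = 3.4/7.9 = 0.4304
For M/M/1: Wq = λ/(μ(μ-λ))
Wq = 3.4/(7.9 × (7.9-3.4))
Wq = 3.4/(7.9 × 4.50)
Wq = 0.09564 minutes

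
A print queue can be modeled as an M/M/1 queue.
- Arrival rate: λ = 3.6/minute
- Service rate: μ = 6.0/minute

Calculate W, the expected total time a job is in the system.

First, compute utilization: ρ = λ/μ = 3.6/6.0 = 0.6000
For M/M/1: W = 1/(μ-λ)
W = 1/(6.0-3.6) = 1/2.40
W = 0.4167 minutes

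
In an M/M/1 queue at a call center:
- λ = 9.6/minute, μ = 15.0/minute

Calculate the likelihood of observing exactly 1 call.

ρ = λ/μ = 9.6/15.0 = 0.6400
P(n) = (1-ρ)ρⁿ
P(1) = (1-0.6400) × 0.6400^1
P(1) = 0.3600 × 0.6400
P(1) = 0.2304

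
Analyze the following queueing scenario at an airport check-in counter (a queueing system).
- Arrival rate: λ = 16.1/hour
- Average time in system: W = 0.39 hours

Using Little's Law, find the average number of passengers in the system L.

Little's Law: L = λW
L = 16.1 × 0.39 = 6.2790 passengers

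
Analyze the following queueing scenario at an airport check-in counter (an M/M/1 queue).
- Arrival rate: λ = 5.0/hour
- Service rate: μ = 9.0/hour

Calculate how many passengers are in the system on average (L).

ρ = λ/μ = 5.0/9.0 = 0.5556
For M/M/1: L = λ/(μ-λ)
L = 5.0/(9.0-5.0) = 5.0/4.00
L = 1.2500 passengers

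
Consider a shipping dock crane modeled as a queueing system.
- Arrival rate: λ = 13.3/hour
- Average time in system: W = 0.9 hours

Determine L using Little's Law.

Little's Law: L = λW
L = 13.3 × 0.9 = 11.9700 containers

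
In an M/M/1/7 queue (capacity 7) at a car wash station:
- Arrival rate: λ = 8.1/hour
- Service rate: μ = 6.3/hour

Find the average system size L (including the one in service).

ρ = λ/μ = 8.1/6.3 = 1.2857
P₀ = (1-ρ)/(1-ρ^(K+1)) = (1-1.2857)/(1-1.2857^8) = -0.2857/-6.4665 = 0.04418
P_K = P₀×ρ^K = 0.04418 × 1.2857^7 = 0.04418 × 5.8073 = 0.2566
L = ρ[1 - (K+1)ρ^K + Kρ^(K+1)] / [(1-ρ)(1-ρ^(K+1))]
L = 1.2857 × (1 - 8×5.80734 + 7×7.46650) / ((1 - 1.2857) × (1 - 7.46650)) = 4.7370 cars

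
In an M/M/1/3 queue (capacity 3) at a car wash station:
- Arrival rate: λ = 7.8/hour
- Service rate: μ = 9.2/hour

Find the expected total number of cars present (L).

ρ = λ/μ = 7.8/9.2 = 0.8478
P₀ = (1-ρ)/(1-ρ^(K+1)) = (1-0.8478)/(1-0.8478^4) = 0.1522/0.4834 = 0.3149
P_K = P₀×ρ^K = 0.3149 × 0.8478^3 = 0.3149 × 0.6094 = 0.1919
L = ρ[1 - (K+1)ρ^K + Kρ^(K+1)] / [(1-ρ)(1-ρ^(K+1))]
L = 0.8478 × (1 - 4×0.609369 + 3×0.516623) / ((1 - 0.8478) × (1 - 0.516623)) = 1.2952 cars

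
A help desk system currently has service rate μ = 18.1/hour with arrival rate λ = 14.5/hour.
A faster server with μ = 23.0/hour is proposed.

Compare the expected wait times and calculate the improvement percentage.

System 1: ρ₁ = 14.5/18.1 = 0.8011, W₁ = 1/(18.1-14.5) = 0.27778
System 2: ρ₂ = 14.5/23.0 = 0.6304, W₂ = 1/(23.0-14.5) = 0.11765
Improvement: (W₁-W₂)/W₁ = (0.27778-0.11765)/0.27778 = 57.65%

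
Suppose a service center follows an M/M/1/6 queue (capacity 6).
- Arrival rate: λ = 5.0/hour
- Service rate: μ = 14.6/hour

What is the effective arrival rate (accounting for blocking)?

ρ = λ/μ = 5.0/14.6 = 0.34247
P₀ = (1-ρ)/(1-ρ^(K+1)) = (1-0.34247)/(1-0.34247^7) = 0.6575/0.9994 = 0.6579
P_K = P₀×ρ^K = 0.6579 × 0.34247^6 = 0.6579 × 0.001613 = 0.001061
λ_eff = λ(1-P_K) = 5.0 × (1 - 0.001061) = 5.0 × 0.99894 = 4.9947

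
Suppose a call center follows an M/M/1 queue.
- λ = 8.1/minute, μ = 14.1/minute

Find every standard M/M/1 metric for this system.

Step 1: ρ = λ/μ = 8.1/14.1 = 0.5745
Step 2: L = λ/(μ-λ) = 8.1/6.00 = 1.3500
Step 3: Lq = λ²/(μ(μ-λ)) = 65.61/(14.1×6.00) = 0.7755
Step 4: W = 1/(μ-λ) = 1/6.00 = 0.16667
Step 5: Wq = λ/(μ(μ-λ)) = 8.1/(14.1×6.00) = 0.09574
Step 6: P(0) = 1-ρ = 0.4255
Verify: L = λW = 8.1×0.16667 = 1.3500 ✔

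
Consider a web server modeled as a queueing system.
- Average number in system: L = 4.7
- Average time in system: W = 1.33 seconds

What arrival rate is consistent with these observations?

Little's Law: L = λW, so λ = L/W
λ = 4.7/1.33 = 3.5338 requests/second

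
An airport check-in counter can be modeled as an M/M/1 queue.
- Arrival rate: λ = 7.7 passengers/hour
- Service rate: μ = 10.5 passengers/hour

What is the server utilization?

Server utilization: ρ = λ/μ
ρ = 7.7/10.5 = 0.7333
The server is busy 73.33% of the time.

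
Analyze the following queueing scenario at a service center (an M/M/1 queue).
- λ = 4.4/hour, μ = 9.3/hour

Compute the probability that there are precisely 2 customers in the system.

ρ = λ/μ = 4.4/9.3 = 0.4731
P(n) = (1-ρ)ρⁿ
P(2) = (1-0.4731) × 0.4731^2
P(2) = 0.5269 × 0.2238
P(2) = 0.1179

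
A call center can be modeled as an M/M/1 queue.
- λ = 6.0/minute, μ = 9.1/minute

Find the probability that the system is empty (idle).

ρ = λ/μ = 6.0/9.1 = 0.6593
P(0) = 1 - ρ = 1 - 0.6593 = 0.3407
The server is idle 34.07% of the time.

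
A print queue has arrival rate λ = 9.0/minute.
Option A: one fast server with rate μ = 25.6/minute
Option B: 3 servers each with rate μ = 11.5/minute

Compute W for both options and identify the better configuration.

Option A: single server μ = 25.6 (M/M/1)
  ρ_A = 9.0/25.6 = 0.3516
  W_A = 1/(μ-λ) = 1/(25.6-9.0) = 1/16.60 = 0.06024

Option B: 3 servers μ = 11.5 (M/M/3)
  ρ_B = λ/(cμ) = 9.0/(3×11.5) = 0.2609
  Offered load a = λ/μ = cρ = 9.0/11.5 = 0.7826
  P₀ = [ Σₙ₌₀^2 aⁿ/n! + a^3/(3!(1-ρ)) ]⁻¹
  Σ = a^0/0! + a^1/1! + a^2/2! = 1.0000 + 0.7826 + 0.3062 = 2.0888
  a^3/(3!(1-ρ)) = 0.4793/(6 × 0.7391) = 0.1081
  P₀ = 1/(2.0888 + 0.1081) = 0.4552
  Lq = P₀·a^3·ρ / (3!(1-ρ)²) = 0.45518 × 0.47933 × 0.26087 / (6 × 0.54631) = 0.01736
  Wq_B = Lq/λ = 0.01736/9.0 = 0.001929
  W_B = Wq_B + 1/μ = 0.001929 + 0.08696 = 0.08889

Since W_A = 0.06024 < W_B = 0.08889, Option A (single fast server) has the shorter time in system.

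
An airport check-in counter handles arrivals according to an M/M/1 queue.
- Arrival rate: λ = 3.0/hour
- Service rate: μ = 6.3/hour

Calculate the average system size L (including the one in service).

ρ = λ/μ = 3.0/6.3 = 0.4762
For M/M/1: L = λ/(μ-λ)
L = 3.0/(6.3-3.0) = 3.0/3.30
L = 0.9091 passengers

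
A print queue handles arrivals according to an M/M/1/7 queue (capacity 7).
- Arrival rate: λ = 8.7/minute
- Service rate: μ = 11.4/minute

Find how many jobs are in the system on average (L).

ρ = λ/μ = 8.7/11.4 = 0.76316
P₀ = (1-ρ)/(1-ρ^(K+1)) = (1-0.76316)/(1-0.76316^8) = 0.2368/0.8849 = 0.2676
P_K = P₀×ρ^K = 0.2676 × 0.76316^7 = 0.2676 × 0.1508 = 0.04035
L = ρ[1 - (K+1)ρ^K + Kρ^(K+1)] / [(1-ρ)(1-ρ^(K+1))]
L = 0.76316 × (1 - 8×0.150768 + 7×0.115060) / ((1 - 0.76316) × (1 - 0.115060)) = 2.1821 jobs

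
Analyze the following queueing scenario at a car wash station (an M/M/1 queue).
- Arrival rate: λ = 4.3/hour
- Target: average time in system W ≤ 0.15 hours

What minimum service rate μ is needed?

For M/M/1: W = 1/(μ-λ)
Need W ≤ 0.15, so 1/(μ-λ) ≤ 0.15
μ - λ ≥ 1/0.15 = 6.6667
μ ≥ 4.3 + 6.6667 = 10.9667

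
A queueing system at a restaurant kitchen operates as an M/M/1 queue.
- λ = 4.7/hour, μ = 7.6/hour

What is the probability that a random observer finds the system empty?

ρ = λ/μ = 4.7/7.6 = 0.6184
P(0) = 1 - ρ = 1 - 0.6184 = 0.3816
The server is idle 38.16% of the time.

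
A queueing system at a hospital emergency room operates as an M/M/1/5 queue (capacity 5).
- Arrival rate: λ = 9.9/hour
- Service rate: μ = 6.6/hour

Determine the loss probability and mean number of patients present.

ρ = λ/μ = 9.9/6.6 = 1.5000
P₀ = (1-ρ)/(1-ρ^(K+1)) = (1-1.5000)/(1-1.5000^6) = -0.5000/-10.3906 = 0.04812
P_K = P₀×ρ^K = 0.04812 × 1.5000^5 = 0.04812 × 7.5938 = 0.3654
Blocking probability P_5 = 0.3654 (36.54%)
L = ρ[1 - (K+1)ρ^K + Kρ^(K+1)] / [(1-ρ)(1-ρ^(K+1))]
L = 1.5000 × (1 - 6×7.59375 + 5×11.3906) / ((1 - 1.5000) × (1 - 11.3906)) = 3.5774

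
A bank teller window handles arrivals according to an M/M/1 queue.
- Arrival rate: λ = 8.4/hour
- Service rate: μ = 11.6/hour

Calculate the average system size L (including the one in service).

ρ = λ/μ = 8.4/11.6 = 0.7241
For M/M/1: L = λ/(μ-λ)
L = 8.4/(11.6-8.4) = 8.4/3.20
L = 2.6250 transactions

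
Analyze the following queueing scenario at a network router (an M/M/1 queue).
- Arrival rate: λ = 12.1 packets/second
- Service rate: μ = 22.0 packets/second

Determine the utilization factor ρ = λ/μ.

Server utilization: ρ = λ/μ
ρ = 12.1/22.0 = 0.5500
The server is busy 55.00% of the time.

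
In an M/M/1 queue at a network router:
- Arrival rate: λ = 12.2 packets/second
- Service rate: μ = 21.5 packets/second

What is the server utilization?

Server utilization: ρ = λ/μ
ρ = 12.2/21.5 = 0.5674
The server is busy 56.74% of the time.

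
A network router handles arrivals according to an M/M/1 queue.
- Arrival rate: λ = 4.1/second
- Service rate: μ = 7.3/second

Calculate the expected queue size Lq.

ρ = λ/μ = 4.1/7.3 = 0.5616
For M/M/1: Lq = λ²/(μ(μ-λ))
Lq = 16.81/(7.3 × 3.20)
Lq = 0.7196 packets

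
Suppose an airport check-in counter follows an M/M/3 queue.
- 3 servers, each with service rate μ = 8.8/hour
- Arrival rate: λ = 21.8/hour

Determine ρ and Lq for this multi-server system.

Traffic intensity: ρ = λ/(cμ) = 21.8/(3×8.8) = 0.8258
Since ρ = 0.8258 < 1, system is stable.
Offered load a = λ/μ = cρ = 21.8/8.8 = 2.4773
P₀ = [ Σₙ₌₀^2 aⁿ/n! + a^3/(3!(1-ρ)) ]⁻¹
Σ = a^0/0! + a^1/1! + a^2/2! = 1.0000 + 2.4773 + 3.0684 = 6.5457
a^3/(3!(1-ρ)) = 15.2027/(6 × 0.174242) = 14.5417
P₀ = 1/(6.5457 + 14.5417) = 0.04742
Lq = P₀·a^3·ρ / (3!(1-ρ)²) = 0.047422 × 15.2027 × 0.82576 / (6 × 0.030360) = 3.2681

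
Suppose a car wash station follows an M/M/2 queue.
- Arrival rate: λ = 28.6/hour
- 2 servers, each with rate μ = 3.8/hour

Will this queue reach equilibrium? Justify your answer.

Stability requires ρ = λ/(cμ) < 1
ρ = 28.6/(2 × 3.8) = 28.6/7.60 = 3.7632
Since 3.7632 ≥ 1, the system is UNSTABLE.
Need c > λ/μ = 28.6/3.8 = 7.53.
Minimum servers needed: c = 8.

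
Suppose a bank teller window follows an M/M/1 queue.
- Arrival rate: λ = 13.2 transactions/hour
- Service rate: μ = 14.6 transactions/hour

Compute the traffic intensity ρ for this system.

Server utilization: ρ = λ/μ
ρ = 13.2/14.6 = 0.9041
The server is busy 90.41% of the time.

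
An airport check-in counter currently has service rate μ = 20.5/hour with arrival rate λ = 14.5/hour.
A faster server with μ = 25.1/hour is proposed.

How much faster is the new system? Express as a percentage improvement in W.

System 1: ρ₁ = 14.5/20.5 = 0.7073, W₁ = 1/(20.5-14.5) = 0.16667
System 2: ρ₂ = 14.5/25.1 = 0.5777, W₂ = 1/(25.1-14.5) = 0.094340
Improvement: (W₁-W₂)/W₁ = (0.16667-0.094340)/0.16667 = 43.40%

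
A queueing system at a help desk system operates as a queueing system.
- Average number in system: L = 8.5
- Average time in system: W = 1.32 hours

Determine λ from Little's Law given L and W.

Little's Law: L = λW, so λ = L/W
λ = 8.5/1.32 = 6.4394 tickets/hour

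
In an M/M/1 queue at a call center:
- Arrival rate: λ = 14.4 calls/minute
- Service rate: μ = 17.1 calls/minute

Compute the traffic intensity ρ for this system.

Server utilization: ρ = λ/μ
ρ = 14.4/17.1 = 0.8421
The server is busy 84.21% of the time.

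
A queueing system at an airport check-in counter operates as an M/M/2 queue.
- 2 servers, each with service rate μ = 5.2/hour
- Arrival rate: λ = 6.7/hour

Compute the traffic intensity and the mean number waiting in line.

Traffic intensity: ρ = λ/(cμ) = 6.7/(2×5.2) = 0.6442
Since ρ = 0.6442 < 1, system is stable.
Offered load a = λ/μ = cρ = 6.7/5.2 = 1.2885
P₀ = [ Σₙ₌₀^1 aⁿ/n! + a^2/(2!(1-ρ)) ]⁻¹
Σ = a^0/0! + a^1/1! = 1.0000 + 1.2885 = 2.2885
a^2/(2!(1-ρ)) = 1.66013/(2 × 0.355769) = 2.3332
P₀ = 1/(2.2885 + 2.3332) = 0.2164
Lq = P₀·a^2·ρ / (2!(1-ρ)²) = 0.216374 × 1.66013 × 0.644231 / (2 × 0.126572) = 0.9142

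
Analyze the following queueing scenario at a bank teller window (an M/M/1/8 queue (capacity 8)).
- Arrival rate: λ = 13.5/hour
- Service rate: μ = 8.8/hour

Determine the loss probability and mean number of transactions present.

ρ = λ/μ = 13.5/8.8 = 1.53409
P₀ = (1-ρ)/(1-ρ^(K+1)) = (1-1.53409)/(1-1.53409^9) = -0.5341/-46.0606 = 0.01160
P_K = P₀×ρ^K = 0.011595 × 1.53409^8 = 0.011595 × 30.6766 = 0.3557
Blocking probability P_8 = 0.3557 (35.57%)
L = ρ[1 - (K+1)ρ^K + Kρ^(K+1)] / [(1-ρ)(1-ρ^(K+1))]
L = 1.53409 × (1 - 9×30.67656 + 8×47.06061) / ((1 - 1.53409) × (1 - 47.06061)) = 6.3231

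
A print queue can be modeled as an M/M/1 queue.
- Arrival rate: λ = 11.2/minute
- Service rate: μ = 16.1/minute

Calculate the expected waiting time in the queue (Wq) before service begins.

First, compute utilization: ρ = λ/μ = 11.2/16.1 = 0.6957
For M/M/1: Wq = λ/(μ(μ-λ))
Wq = 11.2/(16.1 × (16.1-11.2))
Wq = 11.2/(16.1 × 4.90)
Wq = 0.1420 minutes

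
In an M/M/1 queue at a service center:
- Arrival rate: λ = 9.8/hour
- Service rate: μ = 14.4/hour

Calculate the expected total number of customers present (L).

ρ = λ/μ = 9.8/14.4 = 0.6806
For M/M/1: L = λ/(μ-λ)
L = 9.8/(14.4-9.8) = 9.8/4.60
L = 2.1304 customers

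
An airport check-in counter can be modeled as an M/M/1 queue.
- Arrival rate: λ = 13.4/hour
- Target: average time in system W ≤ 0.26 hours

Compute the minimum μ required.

For M/M/1: W = 1/(μ-λ)
Need W ≤ 0.26, so 1/(μ-λ) ≤ 0.26
μ - λ ≥ 1/0.26 = 3.8462
μ ≥ 13.4 + 3.8462 = 17.2462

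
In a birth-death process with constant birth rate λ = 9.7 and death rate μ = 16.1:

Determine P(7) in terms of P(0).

For constant rates: P(n)/P(0) = (λ/μ)^n
P(7)/P(0) = (9.7/16.1)^7 = 0.6025^7 = 0.02882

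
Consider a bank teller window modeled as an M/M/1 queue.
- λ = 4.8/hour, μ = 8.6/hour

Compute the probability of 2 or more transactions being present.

ρ = λ/μ = 4.8/8.6 = 0.5581
P(N ≥ n) = ρⁿ
P(N ≥ 2) = 0.5581^2
P(N ≥ 2) = 0.3115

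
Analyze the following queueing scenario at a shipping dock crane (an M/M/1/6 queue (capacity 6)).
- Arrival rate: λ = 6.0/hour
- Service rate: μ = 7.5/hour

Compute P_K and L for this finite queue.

ρ = λ/μ = 6.0/7.5 = 0.8000
P₀ = (1-ρ)/(1-ρ^(K+1)) = (1-0.8000)/(1-0.8000^7) = 0.2000/0.7903 = 0.2531
P_K = P₀×ρ^K = 0.2531 × 0.8000^6 = 0.2531 × 0.2621 = 0.06634
Blocking probability P_6 = 0.06634 (6.63%)
L = ρ[1 - (K+1)ρ^K + Kρ^(K+1)] / [(1-ρ)(1-ρ^(K+1))]
L = 0.8000 × (1 - 7×0.262144 + 6×0.209715) / ((1 - 0.8000) × (1 - 0.209715)) = 2.1424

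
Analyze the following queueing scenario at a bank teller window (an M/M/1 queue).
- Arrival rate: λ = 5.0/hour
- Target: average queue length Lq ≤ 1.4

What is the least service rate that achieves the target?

For M/M/1: Lq = λ²/(μ(μ-λ))
Need Lq ≤ 1.4, i.e. μ(μ-λ) ≥ λ²/1.4
μ² - 5.0μ - 25.00/1.4 ≥ 0  →  μ² - 5.0μ - 17.85714 ≥ 0
Quadratic formula (positive root): μ = [λ + √(λ² + 4×17.85714)]/2
Discriminant: 25.00 + 4×17.85714 = 96.4286, √96.4286 = 9.8198
μ ≥ (5.0 + 9.8198)/2 = 7.4099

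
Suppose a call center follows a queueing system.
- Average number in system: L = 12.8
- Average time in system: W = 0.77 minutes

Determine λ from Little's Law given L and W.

Little's Law: L = λW, so λ = L/W
λ = 12.8/0.77 = 16.6234 calls/minute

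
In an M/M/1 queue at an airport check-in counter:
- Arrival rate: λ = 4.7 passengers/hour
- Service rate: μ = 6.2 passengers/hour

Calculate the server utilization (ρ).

Server utilization: ρ = λ/μ
ρ = 4.7/6.2 = 0.7581
The server is busy 75.81% of the time.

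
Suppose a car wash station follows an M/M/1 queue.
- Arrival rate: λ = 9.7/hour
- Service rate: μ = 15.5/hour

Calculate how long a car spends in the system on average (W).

First, compute utilization: ρ = λ/μ = 9.7/15.5 = 0.6258
For M/M/1: W = 1/(μ-λ)
W = 1/(15.5-9.7) = 1/5.80
W = 0.1724 hours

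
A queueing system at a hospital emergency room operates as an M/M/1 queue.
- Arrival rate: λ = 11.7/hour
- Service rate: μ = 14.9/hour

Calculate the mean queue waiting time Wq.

First, compute utilization: ρ = λ/μ = 11.7/14.9 = 0.7852
For M/M/1: Wq = λ/(μ(μ-λ))
Wq = 11.7/(14.9 × (14.9-11.7))
Wq = 11.7/(14.9 × 3.20)
Wq = 0.2454 hours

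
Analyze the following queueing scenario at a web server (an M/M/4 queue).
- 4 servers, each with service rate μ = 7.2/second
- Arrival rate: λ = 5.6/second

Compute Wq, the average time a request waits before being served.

Traffic intensity: ρ = λ/(cμ) = 5.6/(4×7.2) = 0.1944
Since ρ = 0.1944 < 1, system is stable.
Offered load a = λ/μ = cρ = 5.6/7.2 = 0.7778
P₀ = [ Σₙ₌₀^3 aⁿ/n! + a^4/(4!(1-ρ)) ]⁻¹
Σ = a^0/0! + a^1/1! + a^2/2! + a^3/3! = 1.0000 + 0.7778 + 0.3025 + 0.07842 = 2.1587
a^4/(4!(1-ρ)) = 0.3660/(24 × 0.8056) = 0.01893
P₀ = 1/(2.1587 + 0.01893) = 0.4592
Lq = P₀·a^4·ρ / (4!(1-ρ)²) = 0.4592 × 0.3660 × 0.1944 / (24 × 0.6489) = 0.002098
Wq = Lq/λ = 0.0020982/5.6 = 0.0003747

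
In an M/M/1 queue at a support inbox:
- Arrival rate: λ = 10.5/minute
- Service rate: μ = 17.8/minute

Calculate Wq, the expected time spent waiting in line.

First, compute utilization: ρ = λ/μ = 10.5/17.8 = 0.5899
For M/M/1: Wq = λ/(μ(μ-λ))
Wq = 10.5/(17.8 × (17.8-10.5))
Wq = 10.5/(17.8 × 7.30)
Wq = 0.08081 minutes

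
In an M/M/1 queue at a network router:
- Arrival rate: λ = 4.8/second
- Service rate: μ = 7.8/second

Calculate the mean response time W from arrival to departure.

First, compute utilization: ρ = λ/μ = 4.8/7.8 = 0.6154
For M/M/1: W = 1/(μ-λ)
W = 1/(7.8-4.8) = 1/3.00
W = 0.3333 seconds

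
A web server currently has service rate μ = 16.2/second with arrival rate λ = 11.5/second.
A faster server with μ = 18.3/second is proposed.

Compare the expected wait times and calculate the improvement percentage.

System 1: ρ₁ = 11.5/16.2 = 0.7099, W₁ = 1/(16.2-11.5) = 0.21277
System 2: ρ₂ = 11.5/18.3 = 0.6284, W₂ = 1/(18.3-11.5) = 0.14706
Improvement: (W₁-W₂)/W₁ = (0.21277-0.14706)/0.21277 = 30.88%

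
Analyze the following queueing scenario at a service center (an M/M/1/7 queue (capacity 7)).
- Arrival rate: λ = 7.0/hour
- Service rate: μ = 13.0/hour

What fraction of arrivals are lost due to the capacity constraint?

ρ = λ/μ = 7.0/13.0 = 0.538462
P₀ = (1-ρ)/(1-ρ^(K+1)) = (1-0.538462)/(1-0.538462^8) = 0.4615/0.9929 = 0.4648
P_K = P₀×ρ^K = 0.46482 × 0.538462^7 = 0.46482 × 0.013125 = 0.006101
Blocking probability = 0.61%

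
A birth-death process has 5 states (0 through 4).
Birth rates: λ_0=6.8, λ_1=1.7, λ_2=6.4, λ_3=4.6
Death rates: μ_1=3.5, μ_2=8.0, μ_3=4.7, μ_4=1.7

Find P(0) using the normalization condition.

Ratios P(n)/P(0) = (λ₀···λₙ₋₁)/(μ₁···μₙ):
P(1)/P(0) = (6.8)/(3.5) = 1.9429
P(2)/P(0) = (6.8×1.7)/(3.5×8.0) = 0.41286
P(3)/P(0) = (6.8×1.7×6.4)/(3.5×8.0×4.7) = 0.56219
P(4)/P(0) = (6.8×1.7×6.4×4.6)/(3.5×8.0×4.7×1.7) = 1.5212

Normalization: ∑ P(n) = 1
P(0) × (1.0000 + 1.9429 + 0.41286 + 0.56219 + 1.5212) = 1
P(0) × 5.4391 = 1
P(0) = 1/5.4391 = 0.1839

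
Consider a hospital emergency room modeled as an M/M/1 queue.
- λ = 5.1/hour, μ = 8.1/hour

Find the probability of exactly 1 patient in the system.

ρ = λ/μ = 5.1/8.1 = 0.6296
P(n) = (1-ρ)ρⁿ
P(1) = (1-0.6296) × 0.6296^1
P(1) = 0.3704 × 0.6296
P(1) = 0.2332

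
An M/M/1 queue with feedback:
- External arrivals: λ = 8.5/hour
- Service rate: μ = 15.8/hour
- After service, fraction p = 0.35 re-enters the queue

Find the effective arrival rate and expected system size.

Effective arrival rate: λ_eff = λ/(1-p) = 8.5/(1-0.35) = 8.5/0.65 = 13.076923
ρ = λ_eff/μ = 13.076923/15.8 = 0.8276534
L = ρ/(1-ρ) = 0.8276534/(1-0.8276534) = 4.8023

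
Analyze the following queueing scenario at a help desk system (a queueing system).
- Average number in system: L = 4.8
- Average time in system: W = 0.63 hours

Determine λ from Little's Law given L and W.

Little's Law: L = λW, so λ = L/W
λ = 4.8/0.63 = 7.6190 tickets/hour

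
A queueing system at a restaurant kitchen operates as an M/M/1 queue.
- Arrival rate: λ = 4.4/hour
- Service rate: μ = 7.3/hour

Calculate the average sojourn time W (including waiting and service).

First, compute utilization: ρ = λ/μ = 4.4/7.3 = 0.6027
For M/M/1: W = 1/(μ-λ)
W = 1/(7.3-4.4) = 1/2.90
W = 0.3448 hours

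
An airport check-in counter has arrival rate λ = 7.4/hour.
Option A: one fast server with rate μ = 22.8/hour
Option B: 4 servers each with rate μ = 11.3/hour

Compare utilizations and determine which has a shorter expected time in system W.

Option A: single server μ = 22.8 (M/M/1)
  ρ_A = 7.4/22.8 = 0.3246
  W_A = 1/(μ-λ) = 1/(22.8-7.4) = 1/15.40 = 0.06494

Option B: 4 servers μ = 11.3 (M/M/4)
  ρ_B = λ/(cμ) = 7.4/(4×11.3) = 0.1637
  Offered load a = λ/μ = cρ = 7.4/11.3 = 0.6549
  P₀ = [ Σₙ₌₀^3 aⁿ/n! + a^4/(4!(1-ρ)) ]⁻¹
  Σ = a^0/0! + a^1/1! + a^2/2! + a^3/3! = 1.0000 + 0.6549 + 0.2144 + 0.04681 = 1.9161
  a^4/(4!(1-ρ)) = 0.18391/(24 × 0.83628) = 0.009163
  P₀ = 1/(1.9161 + 0.009163) = 0.5194
  Lq = P₀·a^4·ρ / (4!(1-ρ)²) = 0.51941 × 0.18391 × 0.16372 / (24 × 0.69937) = 0.0009317
  Wq_B = Lq/λ = 0.0009317/7.4 = 0.00012591
  W_B = Wq_B + 1/μ = 0.00012591 + 0.088496 = 0.08862

Since W_A = 0.06494 < W_B = 0.08862, Option A (single fast server) has the shorter time in system.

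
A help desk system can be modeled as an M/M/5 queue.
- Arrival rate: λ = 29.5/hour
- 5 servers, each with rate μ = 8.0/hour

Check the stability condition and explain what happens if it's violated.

Stability requires ρ = λ/(cμ) < 1
ρ = 29.5/(5 × 8.0) = 29.5/40.00 = 0.7375
Since 0.7375 < 1, the system is STABLE.
The servers are busy 73.75% of the time.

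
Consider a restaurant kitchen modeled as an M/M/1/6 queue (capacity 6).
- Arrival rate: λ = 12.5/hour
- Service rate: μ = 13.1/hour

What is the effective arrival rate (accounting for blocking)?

ρ = λ/μ = 12.5/13.1 = 0.9542
P₀ = (1-ρ)/(1-ρ^(K+1)) = (1-0.9542)/(1-0.9542^7) = 0.04580/0.2798 = 0.1637
P_K = P₀×ρ^K = 0.1637 × 0.9542^6 = 0.1637 × 0.7548 = 0.1236
λ_eff = λ(1-P_K) = 12.5 × (1 - 0.12357) = 12.5 × 0.87643 = 10.9554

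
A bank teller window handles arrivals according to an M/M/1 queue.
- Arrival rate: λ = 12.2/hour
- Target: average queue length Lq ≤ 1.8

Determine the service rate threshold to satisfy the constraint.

For M/M/1: Lq = λ²/(μ(μ-λ))
Need Lq ≤ 1.8, i.e. μ(μ-λ) ≥ λ²/1.8
μ² - 12.2μ - 148.84/1.8 ≥ 0  →  μ² - 12.2μ - 82.6889 ≥ 0
Quadratic formula (positive root): μ = [λ + √(λ² + 4×82.6889)]/2
Discriminant: 148.84 + 4×82.6889 = 479.5956, √479.5956 = 21.8997
μ ≥ (12.2 + 21.8997)/2 = 17.0498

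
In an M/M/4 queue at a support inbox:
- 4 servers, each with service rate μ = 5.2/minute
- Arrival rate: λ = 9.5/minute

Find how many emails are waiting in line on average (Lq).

Traffic intensity: ρ = λ/(cμ) = 9.5/(4×5.2) = 0.4567
Since ρ = 0.4567 < 1, system is stable.
Offered load a = λ/μ = cρ = 9.5/5.2 = 1.8269
P₀ = [ Σₙ₌₀^3 aⁿ/n! + a^4/(4!(1-ρ)) ]⁻¹
Σ = a^0/0! + a^1/1! + a^2/2! + a^3/3! = 1.0000 + 1.8269 + 1.6688 + 1.0163 = 5.5120
a^4/(4!(1-ρ)) = 11.1399/(24 × 0.54327) = 0.8544
P₀ = 1/(5.5120 + 0.8544) = 0.1571
Lq = P₀·a^4·ρ / (4!(1-ρ)²) = 0.15707 × 11.1399 × 0.45673 / (24 × 0.29514) = 0.1128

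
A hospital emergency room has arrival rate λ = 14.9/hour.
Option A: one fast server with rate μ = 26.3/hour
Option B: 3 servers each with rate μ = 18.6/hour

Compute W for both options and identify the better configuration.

Option A: single server μ = 26.3 (M/M/1)
  ρ_A = 14.9/26.3 = 0.5665
  W_A = 1/(μ-λ) = 1/(26.3-14.9) = 1/11.40 = 0.08772

Option B: 3 servers μ = 18.6 (M/M/3)
  ρ_B = λ/(cμ) = 14.9/(3×18.6) = 0.2670
  Offered load a = λ/μ = cρ = 14.9/18.6 = 0.8011
  P₀ = [ Σₙ₌₀^2 aⁿ/n! + a^3/(3!(1-ρ)) ]⁻¹
  Σ = a^0/0! + a^1/1! + a^2/2! = 1.0000 + 0.80108 + 0.32086 = 2.1219
  a^3/(3!(1-ρ)) = 0.5141/(6 × 0.7330) = 0.1169
  P₀ = 1/(2.1219 + 0.1169) = 0.4467
  Lq = P₀·a^3·ρ / (3!(1-ρ)²) = 0.4467 × 0.5141 × 0.2670 / (6 × 0.5373) = 0.01902
  Wq_B = Lq/λ = 0.01902/14.9 = 0.001277
  W_B = Wq_B + 1/μ = 0.001277 + 0.05376 = 0.05504

Since W_B = 0.05504 < W_A = 0.08772, Option B (multiple servers) has the shorter time in system.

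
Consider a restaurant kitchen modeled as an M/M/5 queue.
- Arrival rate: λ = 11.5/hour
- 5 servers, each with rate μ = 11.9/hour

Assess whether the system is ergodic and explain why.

Stability requires ρ = λ/(cμ) < 1
ρ = 11.5/(5 × 11.9) = 11.5/59.50 = 0.1933
Since 0.1933 < 1, the system is STABLE.
The servers are busy 19.33% of the time.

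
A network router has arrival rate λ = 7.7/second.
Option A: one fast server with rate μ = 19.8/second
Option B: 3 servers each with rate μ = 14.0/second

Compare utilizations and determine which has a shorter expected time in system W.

Option A: single server μ = 19.8 (M/M/1)
  ρ_A = 7.7/19.8 = 0.3889
  W_A = 1/(μ-λ) = 1/(19.8-7.7) = 1/12.10 = 0.08264

Option B: 3 servers μ = 14.0 (M/M/3)
  ρ_B = λ/(cμ) = 7.7/(3×14.0) = 0.1833
  Offered load a = λ/μ = cρ = 7.7/14.0 = 0.5500
  P₀ = [ Σₙ₌₀^2 aⁿ/n! + a^3/(3!(1-ρ)) ]⁻¹
  Σ = a^0/0! + a^1/1! + a^2/2! = 1.0000 + 0.5500 + 0.1513 = 1.7013
  a^3/(3!(1-ρ)) = 0.16638/(6 × 0.81667) = 0.03395
  P₀ = 1/(1.7013 + 0.03395) = 0.5763
  Lq = P₀·a^3·ρ / (3!(1-ρ)²) = 0.5763 × 0.1664 × 0.1833 / (6 × 0.6669) = 0.004393
  Wq_B = Lq/λ = 0.004393/7.7 = 0.0005705
  W_B = Wq_B + 1/μ = 0.0005705 + 0.07143 = 0.07200

Since W_B = 0.07200 < W_A = 0.08264, Option B (multiple servers) has the shorter time in system.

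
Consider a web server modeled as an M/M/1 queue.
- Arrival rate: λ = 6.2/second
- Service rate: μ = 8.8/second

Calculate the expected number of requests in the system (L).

ρ = λ/μ = 6.2/8.8 = 0.7045
For M/M/1: L = λ/(μ-λ)
L = 6.2/(8.8-6.2) = 6.2/2.60
L = 2.3846 requests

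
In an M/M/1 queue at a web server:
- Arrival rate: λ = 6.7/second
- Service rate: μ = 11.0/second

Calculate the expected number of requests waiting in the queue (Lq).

ρ = λ/μ = 6.7/11.0 = 0.6091
For M/M/1: Lq = λ²/(μ(μ-λ))
Lq = 44.89/(11.0 × 4.30)
Lq = 0.9490 requests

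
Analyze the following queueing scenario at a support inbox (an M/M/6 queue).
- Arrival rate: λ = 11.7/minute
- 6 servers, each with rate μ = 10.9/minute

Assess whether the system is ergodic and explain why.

Stability requires ρ = λ/(cμ) < 1
ρ = 11.7/(6 × 10.9) = 11.7/65.40 = 0.1789
Since 0.1789 < 1, the system is STABLE.
The servers are busy 17.89% of the time.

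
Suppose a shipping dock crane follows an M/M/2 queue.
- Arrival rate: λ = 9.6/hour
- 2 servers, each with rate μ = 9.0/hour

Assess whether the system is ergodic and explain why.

Stability requires ρ = λ/(cμ) < 1
ρ = 9.6/(2 × 9.0) = 9.6/18.00 = 0.5333
Since 0.5333 < 1, the system is STABLE.
The servers are busy 53.33% of the time.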